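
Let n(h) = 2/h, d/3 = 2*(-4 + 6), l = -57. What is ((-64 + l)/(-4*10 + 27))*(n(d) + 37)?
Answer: 26983/78 ≈ 345.94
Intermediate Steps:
d = 12 (d = 3*(2*(-4 + 6)) = 3*(2*2) = 3*4 = 12)
((-64 + l)/(-4*10 + 27))*(n(d) + 37) = ((-64 - 57)/(-4*10 + 27))*(2/12 + 37) = (-121/(-40 + 27))*(2*(1/12) + 37) = (-121/(-13))*(⅙ + 37) = -121*(-1/13)*(223/6) = (121/13)*(223/6) = 26983/78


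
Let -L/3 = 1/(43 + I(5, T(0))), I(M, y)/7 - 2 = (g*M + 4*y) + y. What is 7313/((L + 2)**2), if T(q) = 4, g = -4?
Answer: 2639993/1369 ≈ 1928.4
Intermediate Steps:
I(M, y) = 14 - 28*M + 35*y (I(M, y) = 14 + 7*((-4*M + 4*y) + y) = 14 + 7*(-4*M + 5*y) = 14 + (-28*M + 35*y) = 14 - 28*M + 35*y)
L = -1/19 (L = -3/(43 + (14 - 28*5 + 35*4)) = -3/(43 + (14 - 140 + 140)) = -3/(43 + 14) = -3/57 = -3*1/57 = -1/19 ≈ -0.052632)
7313/((L + 2)**2) = 7313/((-1/19 + 2)**2) = 7313/((37/19)**2) = 7313/(1369/361) = 7313*(361/1369) = 2639993/1369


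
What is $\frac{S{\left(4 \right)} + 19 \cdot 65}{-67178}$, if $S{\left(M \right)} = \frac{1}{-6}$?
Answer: $- \frac{7409}{403068} \approx -0.018382$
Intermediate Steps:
$S{\left(M \right)} = - \frac{1}{6}$
$\frac{S{\left(4 \right)} + 19 \cdot 65}{-67178} = \frac{- \frac{1}{6} + 19 \cdot 65}{-67178} = \left(- \frac{1}{6} + 1235\right) \left(- \frac{1}{67178}\right) = \frac{7409}{6} \left(- \frac{1}{67178}\right) = - \frac{7409}{403068}$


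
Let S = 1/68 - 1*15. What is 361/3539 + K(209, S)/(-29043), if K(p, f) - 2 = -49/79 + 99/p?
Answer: 15727423525/154277548677 ≈ 0.10194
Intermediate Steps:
S = -1019/68 (S = 1/68 - 15 = -1019/68 ≈ -14.985)
K(p, f) = 109/79 + 99/p (K(p, f) = 2 + (-49/79 + 99/p) = 109/79 + 99/p)
361/3539 + K(209, S)/(-29043) = 361/3539 + (109/79 + 99/209)/(-29043) = 361*(1/3539) + (109/79 + 99*(1/209))*(-1/29043) = 361/3539 + (109/79 + 9/19)*(-1/29043) = 361/3539 + (2782/1501)*(-1/29043) = 361/3539 - 2782/43593543 = 15727423525/154277548677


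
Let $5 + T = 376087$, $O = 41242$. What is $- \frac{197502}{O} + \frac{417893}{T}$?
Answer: $- \frac{4074443147}{1107883846} \approx -3.6777$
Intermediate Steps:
$T = 376082$ ($T = -5 + 376087 = 376082$)
$- \frac{197502}{O} + \frac{417893}{T} = - \frac{197502}{41242} + \frac{417893}{376082} = \left(-197502\right) \frac{1}{41242} + 417893 \cdot \frac{1}{376082} = - \frac{98751}{20621} + \frac{59699}{53726} = - \frac{4074443147}{1107883846}$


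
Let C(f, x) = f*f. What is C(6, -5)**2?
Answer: 1296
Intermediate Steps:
C(f, x) = f**2
C(6, -5)**2 = (6**2)**2 = 36**2 = 1296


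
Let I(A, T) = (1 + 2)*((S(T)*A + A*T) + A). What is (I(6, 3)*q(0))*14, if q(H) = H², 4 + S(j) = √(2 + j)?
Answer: 0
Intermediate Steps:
S(j) = -4 + √(2 + j)
I(A, T) = 3*A + 3*A*T + 3*A*(-4 + √(2 + T)) (I(A, T) = (1 + 2)*(((-4 + √(2 + T))*A + A*T) + A) = 3*((A*(-4 + √(2 + T)) + A*T) + A) = 3*((A*T + A*(-4 + √(2 + T))) + A) = 3*(A + A*T + A*(-4 + √(2 + T))) = 3*A + 3*A*T + 3*A*(-4 + √(2 + T)))
(I(6, 3)*q(0))*14 = ((3*6*(-3 + 3 + √(2 + 3)))*0²)*14 = ((3*6*(-3 + 3 + √5))*0)*14 = ((3*6*√5)*0)*14 = ((18*√5)*0)*14 = 0*14 = 0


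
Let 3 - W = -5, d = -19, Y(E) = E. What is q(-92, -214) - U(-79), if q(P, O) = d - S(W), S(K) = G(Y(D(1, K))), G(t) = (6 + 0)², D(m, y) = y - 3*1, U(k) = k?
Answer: 24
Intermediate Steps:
D(m, y) = -3 + y (D(m, y) = y - 3 = -3 + y)
W = 8 (W = 3 - 1*(-5) = 3 + 5 = 8)
G(t) = 36 (G(t) = 6² = 36)
S(K) = 36
q(P, O) = -55 (q(P, O) = -19 - 1*36 = -19 - 36 = -55)
q(-92, -214) - U(-79) = -55 - 1*(-79) = -55 + 79 = 24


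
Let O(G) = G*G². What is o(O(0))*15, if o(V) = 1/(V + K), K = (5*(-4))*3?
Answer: -¼ ≈ -0.25000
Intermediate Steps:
O(G) = G³
K = -60 (K = -20*3 = -60)
o(V) = 1/(-60 + V) (o(V) = 1/(V - 60) = 1/(-60 + V))
o(O(0))*15 = 15/(-60 + 0³) = 15/(-60 + 0) = 15/(-60) = -1/60*15 = -¼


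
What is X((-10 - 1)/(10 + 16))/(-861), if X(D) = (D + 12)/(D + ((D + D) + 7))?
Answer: -43/18327 ≈ -0.0023463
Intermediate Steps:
X(D) = (12 + D)/(7 + 3*D) (X(D) = (12 + D)/(D + (2*D + 7)) = (12 + D)/(D + (7 + 2*D)) = (12 + D)/(7 + 3*D))
X((-10 - 1)/(10 + 16))/(-861) = ((12 + (-10 - 1)/(10 + 16))/(7 + 3*((-10 - 1)/(10 + 16))))/(-861) = -(12 - 11/26)/(861*(7 + 3*(-11/26))) = -301/(861*(7 - 33/26)*26) = -301/(861*149/26*26) = -26*301/(128289*26) = -1/861*301/149 = -43/18327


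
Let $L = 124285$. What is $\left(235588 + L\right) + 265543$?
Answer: $625416$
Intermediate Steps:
$\left(235588 + L\right) + 265543 = \left(235588 + 124285\right) + 265543 = 359873 + 265543 = 625416$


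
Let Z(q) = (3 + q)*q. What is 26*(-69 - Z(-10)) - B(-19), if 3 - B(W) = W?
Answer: -3636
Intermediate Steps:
Z(q) = q*(3 + q)
B(W) = 3 - W
26*(-69 - Z(-10)) - B(-19) = 26*(-69 - (-10)*(3 - 10)) - (3 - 1*(-19)) = 26*(-69 - (-10)*(-7)) - (3 + 19) = 26*(-69 - 1*70) - 1*22 = 26*(-69 - 70) - 22 = 26*(-139) - 22 = -3614 - 22 = -3636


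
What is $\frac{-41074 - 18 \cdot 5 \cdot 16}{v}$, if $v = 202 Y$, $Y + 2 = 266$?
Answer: $- \frac{21257}{26664} \approx -0.79722$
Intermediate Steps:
$Y = 264$ ($Y = -2 + 266 = 264$)
$v = 53328$ ($v = 202 \cdot 264 = 53328$)
$\frac{-41074 - 18 \cdot 5 \cdot 16}{v} = \frac{-41074 - 18 \cdot 5 \cdot 16}{53328} = \left(-41074 - 90 \cdot 16\right) \frac{1}{53328} = \left(-41074 - 1440\right) \frac{1}{53328} = \left(-42514\right) \frac{1}{53328} = - \frac{21257}{26664}$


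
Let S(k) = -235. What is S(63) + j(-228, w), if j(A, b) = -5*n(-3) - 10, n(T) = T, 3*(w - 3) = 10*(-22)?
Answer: -230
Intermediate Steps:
w = -211/3 (w = 3 + (10*(-22))/3 = 3 + (⅓)*(-220) = 3 - 220/3 = -211/3 ≈ -70.333)
j(A, b) = 5 (j(A, b) = -5*(-3) - 10 = 15 - 10 = 5)
S(63) + j(-228, w) = -235 + 5 = -230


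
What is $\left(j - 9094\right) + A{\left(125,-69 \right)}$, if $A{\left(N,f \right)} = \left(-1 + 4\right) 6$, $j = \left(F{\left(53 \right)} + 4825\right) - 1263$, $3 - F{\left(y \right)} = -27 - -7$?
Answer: $-5491$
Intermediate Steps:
$F{\left(y \right)} = 23$ ($F{\left(y \right)} = 3 - \left(-27 - -7\right) = 3 - \left(-27 + 7\right) = 3 - -20 = 3 + 20 = 23$)
$j = 3585$ ($j = \left(23 + 4825\right) - 1263 = 4848 - 1263 = 3585$)
$A{\left(N,f \right)} = 18$ ($A{\left(N,f \right)} = 3 \cdot 6 = 18$)
$\left(j - 9094\right) + A{\left(125,-69 \right)} = \left(3585 - 9094\right) + 18 = -5509 + 18 = -5491$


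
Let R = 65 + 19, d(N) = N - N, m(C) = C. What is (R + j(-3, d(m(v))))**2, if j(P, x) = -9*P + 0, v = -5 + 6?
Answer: 12321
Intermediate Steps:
v = 1
d(N) = 0
j(P, x) = -9*P
R = 84
(R + j(-3, d(m(v))))**2 = (84 - 9*(-3))**2 = (84 + 27)**2 = 111**2 = 12321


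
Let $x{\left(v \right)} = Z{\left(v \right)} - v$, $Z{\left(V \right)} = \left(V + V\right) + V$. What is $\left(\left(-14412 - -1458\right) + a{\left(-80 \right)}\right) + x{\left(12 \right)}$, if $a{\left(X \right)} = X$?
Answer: $-13010$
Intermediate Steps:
$Z{\left(V \right)} = 3 V$ ($Z{\left(V \right)} = 2 V + V = 3 V$)
$x{\left(v \right)} = 2 v$ ($x{\left(v \right)} = 3 v - v = 2 v$)
$\left(\left(-14412 - -1458\right) + a{\left(-80 \right)}\right) + x{\left(12 \right)} = \left(\left(-14412 - -1458\right) - 80\right) + 2 \cdot 12 = \left(\left(-14412 + 1458\right) - 80\right) + 24 = \left(-12954 - 80\right) + 24 = -13034 + 24 = -13010$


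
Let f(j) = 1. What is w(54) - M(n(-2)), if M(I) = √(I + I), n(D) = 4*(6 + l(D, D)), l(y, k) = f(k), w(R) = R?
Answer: 54 - 2*√14 ≈ 46.517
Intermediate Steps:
l(y, k) = 1
n(D) = 28 (n(D) = 4*(6 + 1) = 4*7 = 28)
M(I) = √2*√I (M(I) = √(2*I) = √2*√I)
w(54) - M(n(-2)) = 54 - √2*√28 = 54 - √2*2*√7 = 54 - 2*√14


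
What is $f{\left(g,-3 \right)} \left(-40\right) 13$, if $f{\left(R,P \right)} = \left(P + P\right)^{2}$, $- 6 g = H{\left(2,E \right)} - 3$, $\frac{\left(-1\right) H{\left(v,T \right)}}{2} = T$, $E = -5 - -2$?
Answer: $-18720$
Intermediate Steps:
$E = -3$ ($E = -5 + 2 = -3$)
$H{\left(v,T \right)} = - 2 T$
$g = - \frac{1}{2}$ ($g = - \frac{\left(-2\right) \left(-3\right) - 3}{6} = - \frac{6 - 3}{6} = \left(- \frac{1}{6}\right) 3 = - \frac{1}{2} \approx -0.5$)
$f{\left(R,P \right)} = 4 P^{2}$ ($f{\left(R,P \right)} = \left(2 P\right)^{2} = 4 P^{2}$)
$f{\left(g,-3 \right)} \left(-40\right) 13 = 4 \left(-3\right)^{2} \left(-40\right) 13 = 4 \cdot 9 \left(-40\right) 13 = 36 \left(-40\right) 13 = \left(-1440\right) 13 = -18720$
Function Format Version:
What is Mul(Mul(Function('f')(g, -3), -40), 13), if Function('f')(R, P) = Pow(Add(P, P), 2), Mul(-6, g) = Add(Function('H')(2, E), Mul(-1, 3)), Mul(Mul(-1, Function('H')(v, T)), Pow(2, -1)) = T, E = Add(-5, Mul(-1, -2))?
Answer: -18720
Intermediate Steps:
E = -3 (E = Add(-5, 2) = -3)
Function('H')(v, T) = Mul(-2, T)
g = Rational(-1, 2) (g = Mul(Rational(-1, 6), Add(Mul(-2, -3), Mul(-1, 3))) = Mul(Rational(-1, 6), Add(6, -3)) = Mul(Rational(-1, 6), 3) = Rational(-1, 2) ≈ -0.50000)
Function('f')(R, P) = Mul(4, Pow(P, 2)) (Function('f')(R, P) = Pow(Mul(2, P), 2) = Mul(4, Pow(P, 2)))
Mul(Mul(Function('f')(g, -3), -40), 13) = Mul(Mul(Mul(4, Pow(-3, 2)), -40), 13) = Mul(Mul(Mul(4, 9), -40), 13) = Mul(Mul(36, -40), 13) = Mul(-1440, 13) = -18720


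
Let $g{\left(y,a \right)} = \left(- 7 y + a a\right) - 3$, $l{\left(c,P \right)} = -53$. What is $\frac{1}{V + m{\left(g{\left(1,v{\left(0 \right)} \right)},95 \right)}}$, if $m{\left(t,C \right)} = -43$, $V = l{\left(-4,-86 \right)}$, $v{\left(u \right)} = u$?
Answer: $- \frac{1}{96} \approx -0.010417$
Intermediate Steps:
$V = -53$
$g{\left(y,a \right)} = -3 + a^{2} - 7 y$ ($g{\left(y,a \right)} = \left(- 7 y + a^{2}\right) - 3 = \left(a^{2} - 7 y\right) - 3 = -3 + a^{2} - 7 y$)
$\frac{1}{V + m{\left(g{\left(1,v{\left(0 \right)} \right)},95 \right)}} = \frac{1}{-53 - 43} = \frac{1}{-96} = - \frac{1}{96}$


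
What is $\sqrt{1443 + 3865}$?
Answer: $2 \sqrt{1327} \approx 72.856$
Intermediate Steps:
$\sqrt{1443 + 3865} = \sqrt{5308} = 2 \sqrt{1327}$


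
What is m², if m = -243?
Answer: 59049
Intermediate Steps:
m² = (-243)² = 59049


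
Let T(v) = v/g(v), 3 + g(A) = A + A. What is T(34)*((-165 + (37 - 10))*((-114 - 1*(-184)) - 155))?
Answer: 79764/13 ≈ 6135.7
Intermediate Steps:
g(A) = -3 + 2*A (g(A) = -3 + (A + A) = -3 + 2*A)
T(v) = v/(-3 + 2*v)
T(34)*((-165 + (37 - 10))*((-114 - 1*(-184)) - 155)) = (34/(-3 + 2*34))*((-165 + (37 - 10))*((-114 - 1*(-184)) - 155)) = (34/(-3 + 68))*((-165 + 27)*((-114 + 184) - 155)) = (34/65)*(-138*(70 - 155)) = (34*(1/65))*(-138*(-85)) = (34/65)*11730 = 79764/13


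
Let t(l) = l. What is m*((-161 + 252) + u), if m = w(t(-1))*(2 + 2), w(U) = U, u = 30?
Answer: -484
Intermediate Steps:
m = -4 (m = -(2 + 2) = -1*4 = -4)
m*((-161 + 252) + u) = -4*((-161 + 252) + 30) = -4*(91 + 30) = -4*121 = -484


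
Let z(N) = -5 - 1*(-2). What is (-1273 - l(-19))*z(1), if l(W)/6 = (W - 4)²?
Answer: 13341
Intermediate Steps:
z(N) = -3 (z(N) = -5 + 2 = -3)
l(W) = 6*(-4 + W)² (l(W) = 6*(W - 4)² = 6*(-4 + W)²)
(-1273 - l(-19))*z(1) = (-1273 - 6*(-4 - 19)²)*(-3) = (-1273 - 6*(-23)²)*(-3) = (-1273 - 6*529)*(-3) = (-1273 - 1*3174)*(-3) = (-1273 - 3174)*(-3) = -4447*(-3) = 13341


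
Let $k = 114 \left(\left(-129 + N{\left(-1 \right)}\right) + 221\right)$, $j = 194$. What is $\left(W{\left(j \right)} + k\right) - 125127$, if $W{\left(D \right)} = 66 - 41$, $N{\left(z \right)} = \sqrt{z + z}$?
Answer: $-114614 + 114 i \sqrt{2} \approx -1.1461 \cdot 10^{5} + 161.22 i$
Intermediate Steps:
$N{\left(z \right)} = \sqrt{2} \sqrt{z}$ ($N{\left(z \right)} = \sqrt{2 z} = \sqrt{2} \sqrt{z}$)
$W{\left(D \right)} = 25$
$k = 10488 + 114 i \sqrt{2}$ ($k = 114 \left(\left(-129 + \sqrt{2} \sqrt{-1}\right) + 221\right) = 114 \left(\left(-129 + \sqrt{2} i\right) + 221\right) = 114 \left(\left(-129 + i \sqrt{2}\right) + 221\right) = 114 \left(92 + i \sqrt{2}\right) = 10488 + 114 i \sqrt{2} \approx 10488.0 + 161.22 i$)
$\left(W{\left(j \right)} + k\right) - 125127 = \left(25 + \left(10488 + 114 i \sqrt{2}\right)\right) - 125127 = \left(10513 + 114 i \sqrt{2}\right) - 125127 = -114614 + 114 i \sqrt{2}$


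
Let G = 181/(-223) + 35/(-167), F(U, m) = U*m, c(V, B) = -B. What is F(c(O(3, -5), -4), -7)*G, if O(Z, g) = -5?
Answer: 1064896/37241 ≈ 28.595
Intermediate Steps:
G = -38032/37241 (G = 181*(-1/223) + 35*(-1/167) = -181/223 - 35/167 = -38032/37241 ≈ -1.0212)
F(c(O(3, -5), -4), -7)*G = (-1*(-4)*(-7))*(-38032/37241) = (4*(-7))*(-38032/37241) = -28*(-38032/37241) = 1064896/37241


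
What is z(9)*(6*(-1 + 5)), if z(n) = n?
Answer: 216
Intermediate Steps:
z(9)*(6*(-1 + 5)) = 9*(6*(-1 + 5)) = 9*(6*4) = 9*24 = 216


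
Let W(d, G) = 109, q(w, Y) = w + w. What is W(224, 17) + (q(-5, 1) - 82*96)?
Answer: -7773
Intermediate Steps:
q(w, Y) = 2*w
W(224, 17) + (q(-5, 1) - 82*96) = 109 + (2*(-5) - 82*96) = 109 + (-10 - 7872) = 109 - 7882 = -7773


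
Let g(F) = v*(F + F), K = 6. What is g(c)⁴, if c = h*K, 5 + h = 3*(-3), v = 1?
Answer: 796594176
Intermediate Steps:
h = -14 (h = -5 + 3*(-3) = -5 - 9 = -14)
c = -84 (c = -14*6 = -84)
g(F) = 2*F (g(F) = 1*(F + F) = 1*(2*F) = 2*F)
g(c)⁴ = (2*(-84))⁴ = (-168)⁴ = 796594176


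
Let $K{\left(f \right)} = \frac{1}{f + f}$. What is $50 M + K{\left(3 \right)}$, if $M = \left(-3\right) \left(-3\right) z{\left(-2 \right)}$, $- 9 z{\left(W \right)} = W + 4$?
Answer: $- \frac{599}{6} \approx -99.833$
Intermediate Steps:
$K{\left(f \right)} = \frac{1}{2 f}$
$z{\left(W \right)} = - \frac{4}{9} - \frac{W}{9}$ ($z{\left(W \right)} = - \frac{W + 4}{9} = - \frac{4 + W}{9} = - \frac{4}{9} - \frac{W}{9}$)
$M = -2$ ($M = \left(-3\right) \left(-3\right) \left(- \frac{4}{9} - - \frac{2}{9}\right) = 9 \left(- \frac{4}{9} + \frac{2}{9}\right) = 9 \left(- \frac{2}{9}\right) = -2$)
$50 M + K{\left(3 \right)} = 50 \left(-2\right) + \frac{1}{2 \cdot 3} = -100 + \frac{1}{2} \cdot \frac{1}{3} = -100 + \frac{1}{6} = - \frac{599}{6}$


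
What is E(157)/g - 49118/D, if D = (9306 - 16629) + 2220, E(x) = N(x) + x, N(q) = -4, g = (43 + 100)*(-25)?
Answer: 174816091/18243225 ≈ 9.5825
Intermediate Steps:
g = -3575 (g = 143*(-25) = -3575)
E(x) = -4 + x
D = -5103 (D = -7323 + 2220 = -5103)
E(157)/g - 49118/D = (-4 + 157)/(-3575) - 49118/(-5103) = 153*(-1/3575) - 49118*(-1/5103) = -153/3575 + 49118/5103 = 174816091/18243225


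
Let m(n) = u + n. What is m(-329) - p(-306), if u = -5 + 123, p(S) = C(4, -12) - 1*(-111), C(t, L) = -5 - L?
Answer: -329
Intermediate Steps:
p(S) = 118 (p(S) = (-5 - 1*(-12)) - 1*(-111) = (-5 + 12) + 111 = 7 + 111 = 118)
u = 118
m(n) = 118 + n
m(-329) - p(-306) = (118 - 329) - 1*118 = -211 - 118 = -329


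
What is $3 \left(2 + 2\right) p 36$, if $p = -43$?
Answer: $-18576$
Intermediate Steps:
$3 \left(2 + 2\right) p 36 = 3 \left(2 + 2\right) \left(-43\right) 36 = 3 \cdot 4 \left(-43\right) 36 = 12 \left(-43\right) 36 = \left(-516\right) 36 = -18576$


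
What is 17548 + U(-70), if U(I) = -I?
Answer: 17618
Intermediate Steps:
17548 + U(-70) = 17548 - 1*(-70) = 17548 + 70 = 17618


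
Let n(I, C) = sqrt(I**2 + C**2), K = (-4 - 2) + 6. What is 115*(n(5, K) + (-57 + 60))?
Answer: 920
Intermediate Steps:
K = 0 (K = -6 + 6 = 0)
n(I, C) = sqrt(C**2 + I**2)
115*(n(5, K) + (-57 + 60)) = 115*(sqrt(0**2 + 5**2) + (-57 + 60)) = 115*(sqrt(0 + 25) + 3) = 115*(sqrt(25) + 3) = 115*(5 + 3) = 115*8 = 920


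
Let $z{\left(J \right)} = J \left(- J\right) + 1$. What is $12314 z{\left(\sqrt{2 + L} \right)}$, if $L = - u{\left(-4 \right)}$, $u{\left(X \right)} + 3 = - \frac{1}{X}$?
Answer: $- \frac{92355}{2} \approx -46178.0$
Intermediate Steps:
$u{\left(X \right)} = -3 - \frac{1}{X}$
$L = \frac{11}{4}$ ($L = - (-3 - \frac{1}{-4}) = - (-3 - - \frac{1}{4}) = - (-3 + \frac{1}{4}) = \left(-1\right) \left(- \frac{11}{4}\right) = \frac{11}{4} \approx 2.75$)
$z{\left(J \right)} = 1 - J^{2}$ ($z{\left(J \right)} = - J^{2} + 1 = 1 - J^{2}$)
$12314 z{\left(\sqrt{2 + L} \right)} = 12314 \left(1 - \left(\sqrt{2 + \frac{11}{4}}\right)^{2}\right) = 12314 \left(1 - \left(\sqrt{\frac{19}{4}}\right)^{2}\right) = 12314 \left(1 - \left(\frac{\sqrt{19}}{2}\right)^{2}\right) = 12314 \left(1 - \frac{19}{4}\right) = 12314 \left(- \frac{15}{4}\right) = - \frac{92355}{2}$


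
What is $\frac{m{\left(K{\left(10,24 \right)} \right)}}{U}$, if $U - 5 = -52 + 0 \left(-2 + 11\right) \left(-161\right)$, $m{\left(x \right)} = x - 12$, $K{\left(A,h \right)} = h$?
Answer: $- \frac{12}{47} \approx -0.25532$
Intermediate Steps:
$m{\left(x \right)} = -12 + x$ ($m{\left(x \right)} = x - 12 = -12 + x$)
$U = -47$ ($U = 5 - \left(52 - 0 \left(-2 + 11\right) \left(-161\right)\right) = 5 - \left(52 - 0 \cdot 9 \left(-161\right)\right) = 5 + \left(-52 + 0 \left(-161\right)\right) = 5 + \left(-52 + 0\right) = 5 - 52 = -47$)
$\frac{m{\left(K{\left(10,24 \right)} \right)}}{U} = \frac{-12 + 24}{-47} = 12 \left(- \frac{1}{47}\right) = - \frac{12}{47}$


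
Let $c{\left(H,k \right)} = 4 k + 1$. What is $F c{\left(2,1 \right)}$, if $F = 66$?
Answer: $330$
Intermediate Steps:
$c{\left(H,k \right)} = 1 + 4 k$
$F c{\left(2,1 \right)} = 66 \left(1 + 4 \cdot 1\right) = 66 \left(1 + 4\right) = 66 \cdot 5 = 330$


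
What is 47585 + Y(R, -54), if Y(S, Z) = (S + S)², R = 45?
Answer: 55685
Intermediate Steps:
Y(S, Z) = 4*S² (Y(S, Z) = (2*S)² = 4*S²)
47585 + Y(R, -54) = 47585 + 4*45² = 47585 + 4*2025 = 47585 + 8100 = 55685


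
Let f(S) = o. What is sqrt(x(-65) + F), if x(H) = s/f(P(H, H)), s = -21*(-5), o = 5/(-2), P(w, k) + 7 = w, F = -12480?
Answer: I*sqrt(12522) ≈ 111.9*I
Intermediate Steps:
P(w, k) = -7 + w
o = -5/2 (o = 5*(-1/2) = -5/2 ≈ -2.5000)
f(S) = -5/2
s = 105
x(H) = -42 (x(H) = 105/(-5/2) = 105*(-2/5) = -42)
sqrt(x(-65) + F) = sqrt(-42 - 12480) = sqrt(-12522) = I*sqrt(12522)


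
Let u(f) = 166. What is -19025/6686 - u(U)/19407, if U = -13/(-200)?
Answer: -370328051/129755202 ≈ -2.8540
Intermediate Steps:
U = 13/200 (U = -13*(-1/200) = 13/200 ≈ 0.065000)
-19025/6686 - u(U)/19407 = -19025/6686 - 1*166/19407 = -19025*1/6686 - 166*1/19407 = -19025/6686 - 166/19407 = -370328051/129755202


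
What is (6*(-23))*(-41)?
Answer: 5658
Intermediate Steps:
(6*(-23))*(-41) = -138*(-41) = 5658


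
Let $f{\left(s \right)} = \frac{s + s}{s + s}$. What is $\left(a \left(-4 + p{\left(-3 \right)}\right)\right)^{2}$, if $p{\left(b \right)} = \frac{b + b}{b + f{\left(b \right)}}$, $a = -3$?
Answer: $9$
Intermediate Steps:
$f{\left(s \right)} = 1$ ($f{\left(s \right)} = \frac{2 s}{2 s} = 2 s \frac{1}{2 s} = 1$)
$p{\left(b \right)} = \frac{2 b}{1 + b}$ ($p{\left(b \right)} = \frac{b + b}{b + 1} = \frac{2 b}{1 + b}$)
$\left(a \left(-4 + p{\left(-3 \right)}\right)\right)^{2} = \left(- 3 \left(-4 + 2 \left(-3\right) \frac{1}{1 - 3}\right)\right)^{2} = \left(- 3 \left(-4 + 2 \left(-3\right) \frac{1}{-2}\right)\right)^{2} = \left(- 3 \left(-4 + 2 \left(-3\right) \left(- \frac{1}{2}\right)\right)\right)^{2} = \left(- 3 \left(-4 + 3\right)\right)^{2} = \left(\left(-3\right) \left(-1\right)\right)^{2} = 3^{2} = 9$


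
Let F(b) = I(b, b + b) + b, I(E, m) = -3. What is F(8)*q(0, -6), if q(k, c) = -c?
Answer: 30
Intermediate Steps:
F(b) = -3 + b
F(8)*q(0, -6) = (-3 + 8)*(-1*(-6)) = 5*6 = 30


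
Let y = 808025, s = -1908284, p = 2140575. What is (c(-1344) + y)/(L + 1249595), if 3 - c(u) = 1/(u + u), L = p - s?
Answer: 2171979265/14242244352 ≈ 0.15250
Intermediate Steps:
L = 4048859 (L = 2140575 - 1*(-1908284) = 2140575 + 1908284 = 4048859)
c(u) = 3 - 1/(2*u) (c(u) = 3 - 1/(u + u) = 3 - 1/(2*u))
(c(-1344) + y)/(L + 1249595) = ((3 - 1/2/(-1344)) + 808025)/(4048859 + 1249595) = ((3 - 1/2*(-1/1344)) + 808025)/5298454 = ((3 + 1/2688) + 808025)*(1/5298454) = (8065/2688 + 808025)*(1/5298454) = (2171979265/2688)*(1/5298454) = 2171979265/14242244352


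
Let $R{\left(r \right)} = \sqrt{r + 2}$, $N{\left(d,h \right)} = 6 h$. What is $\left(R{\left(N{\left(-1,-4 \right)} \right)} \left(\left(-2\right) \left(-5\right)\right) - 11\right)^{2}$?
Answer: $\left(11 - 10 i \sqrt{22}\right)^{2} \approx -2079.0 - 1031.9 i$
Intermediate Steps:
$R{\left(r \right)} = \sqrt{2 + r}$
$\left(R{\left(N{\left(-1,-4 \right)} \right)} \left(\left(-2\right) \left(-5\right)\right) - 11\right)^{2} = \left(\sqrt{2 + 6 \left(-4\right)} \left(\left(-2\right) \left(-5\right)\right) - 11\right)^{2} = \left(\sqrt{2 - 24} \cdot 10 - 11\right)^{2} = \left(\sqrt{-22} \cdot 10 - 11\right)^{2} = \left(i \sqrt{22} \cdot 10 - 11\right)^{2} = \left(10 i \sqrt{22} - 11\right)^{2} = \left(-11 + 10 i \sqrt{22}\right)^{2}$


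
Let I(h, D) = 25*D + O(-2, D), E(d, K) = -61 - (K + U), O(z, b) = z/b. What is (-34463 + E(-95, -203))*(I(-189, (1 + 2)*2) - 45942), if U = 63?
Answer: 4723570768/3 ≈ 1.5745e+9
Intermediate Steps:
E(d, K) = -124 - K (E(d, K) = -61 - (K + 63) = -61 - (63 + K) = -61 + (-63 - K) = -124 - K)
I(h, D) = -2/D + 25*D (I(h, D) = 25*D - 2/D = -2/D + 25*D)
(-34463 + E(-95, -203))*(I(-189, (1 + 2)*2) - 45942) = (-34463 + (-124 - 1*(-203)))*((-2*1/(2*(1 + 2)) + 25*((1 + 2)*2)) - 45942) = (-34463 + (-124 + 203))*((-2/(3*2) + 25*(3*2)) - 45942) = (-34463 + 79)*((-2/6 + 25*6) - 45942) = -34384*((-2*⅙ + 150) - 45942) = -34384*((-⅓ + 150) - 45942) = -34384*(449/3 - 45942) = -34384*(-137377/3) = 4723570768/3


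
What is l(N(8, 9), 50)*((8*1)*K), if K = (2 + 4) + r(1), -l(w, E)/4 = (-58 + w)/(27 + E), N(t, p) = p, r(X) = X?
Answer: 1568/11 ≈ 142.55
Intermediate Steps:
l(w, E) = -4*(-58 + w)/(27 + E)
K = 7 (K = (2 + 4) + 1 = 6 + 1 = 7)
l(N(8, 9), 50)*((8*1)*K) = (4*(58 - 1*9)/(27 + 50))*((8*1)*7) = (4*(58 - 9)/77)*(8*7) = (4*(1/77)*49)*56 = (28/11)*56 = 1568/11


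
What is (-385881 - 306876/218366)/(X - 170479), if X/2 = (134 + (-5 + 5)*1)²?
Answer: 42131798661/14692428761 ≈ 2.8676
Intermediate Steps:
X = 35912 (X = 2*(134 + (-5 + 5)*1)² = 2*(134 + 0*1)² = 2*(134 + 0)² = 2*134² = 2*17956 = 35912)
(-385881 - 306876/218366)/(X - 170479) = (-385881 - 306876/218366)/(35912 - 170479) = (-385881 - 306876*1/218366)/(-134567) = (-385881 - 153438/109183)*(-1/134567) = -42131798661/109183*(-1/134567) = 42131798661/14692428761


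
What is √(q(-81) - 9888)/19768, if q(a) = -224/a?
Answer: I*√12511/22239 ≈ 0.0050296*I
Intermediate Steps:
q(a) = -224/a
√(q(-81) - 9888)/19768 = √(-224/(-81) - 9888)/19768 = √(-224*(-1/81) - 9888)*(1/19768) = √(224/81 - 9888)*(1/19768) = √(-800704/81)*(1/19768) = (8*I*√12511/9)*(1/19768) = I*√12511/22239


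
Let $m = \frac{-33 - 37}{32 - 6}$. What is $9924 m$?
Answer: $- \frac{347340}{13} \approx -26718.0$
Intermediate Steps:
$m = - \frac{35}{13}$ ($m = - \frac{70}{26} = \left(-70\right) \frac{1}{26} = - \frac{35}{13} \approx -2.6923$)
$9924 m = 9924 \left(- \frac{35}{13}\right) = - \frac{347340}{13}$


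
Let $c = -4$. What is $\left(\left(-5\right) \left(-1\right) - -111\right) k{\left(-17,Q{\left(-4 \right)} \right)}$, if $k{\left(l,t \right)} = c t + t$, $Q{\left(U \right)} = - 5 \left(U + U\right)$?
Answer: $-13920$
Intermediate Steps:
$Q{\left(U \right)} = - 10 U$ ($Q{\left(U \right)} = - 5 \cdot 2 U = - 10 U$)
$k{\left(l,t \right)} = - 3 t$ ($k{\left(l,t \right)} = - 4 t + t = - 3 t$)
$\left(\left(-5\right) \left(-1\right) - -111\right) k{\left(-17,Q{\left(-4 \right)} \right)} = \left(\left(-5\right) \left(-1\right) - -111\right) \left(- 3 \left(\left(-10\right) \left(-4\right)\right)\right) = \left(5 + 111\right) \left(\left(-3\right) 40\right) = 116 \left(-120\right) = -13920$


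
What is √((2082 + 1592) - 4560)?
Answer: I*√886 ≈ 29.766*I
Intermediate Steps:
√((2082 + 1592) - 4560) = √(3674 - 4560) = √(-886) = I*√886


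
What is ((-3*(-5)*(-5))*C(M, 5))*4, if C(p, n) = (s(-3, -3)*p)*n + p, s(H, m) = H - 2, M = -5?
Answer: -36000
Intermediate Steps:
s(H, m) = -2 + H
C(p, n) = p - 5*n*p (C(p, n) = ((-2 - 3)*p)*n + p = (-5*p)*n + p = -5*n*p + p = p - 5*n*p)
((-3*(-5)*(-5))*C(M, 5))*4 = ((-3*(-5)*(-5))*(-5*(1 - 5*5)))*4 = ((15*(-5))*(-5*(1 - 25)))*4 = -(-375)*(-24)*4 = -75*120*4 = -9000*4 = -36000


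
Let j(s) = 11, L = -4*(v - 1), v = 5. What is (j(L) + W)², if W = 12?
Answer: 529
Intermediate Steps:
L = -16 (L = -4*(5 - 1) = -4*4 = -16)
(j(L) + W)² = (11 + 12)² = 23² = 529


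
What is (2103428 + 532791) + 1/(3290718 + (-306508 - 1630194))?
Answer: 3569482705505/1354016 ≈ 2.6362e+6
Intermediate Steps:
(2103428 + 532791) + 1/(3290718 + (-306508 - 1630194)) = 2636219 + 1/(3290718 - 1936702) = 2636219 + 1/1354016 = 3569482705505/1354016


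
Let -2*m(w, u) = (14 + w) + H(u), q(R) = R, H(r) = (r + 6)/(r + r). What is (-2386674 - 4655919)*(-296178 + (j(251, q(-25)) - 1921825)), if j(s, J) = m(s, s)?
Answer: 15683913057479307/1004 ≈ 1.5621e+13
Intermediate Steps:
H(r) = (6 + r)/(2*r) (H(r) = (6 + r)/((2*r)) = (6 + r)*(1/(2*r)) = (6 + r)/(2*r))
m(w, u) = -7 - w/2 - (6 + u)/(4*u) (m(w, u) = -((14 + w) + (6 + u)/(2*u))/2 = -(14 + w + (6 + u)/(2*u))/2 = -7 - w/2 - (6 + u)/(4*u))
j(s, J) = -29/4 - 3/(2*s) - s/2
(-2386674 - 4655919)*(-296178 + (j(251, q(-25)) - 1921825)) = (-2386674 - 4655919)*(-296178 + ((-29/4 - 3/2/251 - ½*251) - 1921825)) = -7042593*(-296178 + ((-29/4 - 3/2*1/251 - 251/2) - 1921825)) = -7042593*(-296178 + ((-29/4 - 3/502 - 251/2) - 1921825)) = -7042593*(-296178 + (-133287/1004 - 1921825)) = -7042593*(-296178 - 1929645587/1004) = -7042593*(-2227008299/1004) = 15683913057479307/1004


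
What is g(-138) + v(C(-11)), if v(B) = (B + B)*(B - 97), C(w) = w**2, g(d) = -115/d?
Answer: 34853/6 ≈ 5808.8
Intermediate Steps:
v(B) = 2*B*(-97 + B) (v(B) = (2*B)*(-97 + B) = 2*B*(-97 + B))
g(-138) + v(C(-11)) = -115/(-138) + 2*(-11)**2*(-97 + (-11)**2) = -115*(-1/138) + 2*121*(-97 + 121) = 5/6 + 2*121*24 = 5/6 + 5808 = 34853/6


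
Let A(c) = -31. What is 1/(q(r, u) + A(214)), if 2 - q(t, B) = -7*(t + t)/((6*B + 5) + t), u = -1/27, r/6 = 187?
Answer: -10141/152717 ≈ -0.066404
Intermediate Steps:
r = 1122 (r = 6*187 = 1122)
u = -1/27 (u = -1*1/27 = -1/27 ≈ -0.037037)
q(t, B) = 2 + 14*t/(5 + t + 6*B) (q(t, B) = 2 - (-7)*(t + t)/((6*B + 5) + t) = 2 - (-7)*(2*t)/((5 + 6*B) + t) = 2 - (-7)*(2*t)/(5 + t + 6*B) = 2 - (-7)*2*t/(5 + t + 6*B) = 2 - (-14)*t/(5 + t + 6*B) = 2 + 14*t/(5 + t + 6*B))
1/(q(r, u) + A(214)) = 1/(2*(5 + 6*(-1/27) + 8*1122)/(5 + 1122 + 6*(-1/27)) - 31) = 1/(2*(5 - 2/9 + 8976)/(5 + 1122 - 2/9) - 31) = 1/(2*(80827/9)/(10141/9) - 31) = 1/(2*(9/10141)*(80827/9) - 31) = 1/(161654/10141 - 31) = 1/(-152717/10141) = -10141/152717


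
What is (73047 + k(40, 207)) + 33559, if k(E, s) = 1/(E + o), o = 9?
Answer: 5223695/49 ≈ 1.0661e+5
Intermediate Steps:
k(E, s) = 1/(9 + E) (k(E, s) = 1/(E + 9) = 1/(9 + E))
(73047 + k(40, 207)) + 33559 = (73047 + 1/(9 + 40)) + 33559 = (73047 + 1/49) + 33559 = 3579304/49 + 33559 = 5223695/49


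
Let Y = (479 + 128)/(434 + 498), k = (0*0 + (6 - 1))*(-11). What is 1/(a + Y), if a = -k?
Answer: 932/51867 ≈ 0.017969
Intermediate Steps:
k = -55 (k = (0 + 5)*(-11) = 5*(-11) = -55)
Y = 607/932 ≈ 0.65129
a = 55 (a = -1*(-55) = 55)
1/(a + Y) = 1/(55 + 607/932) = 1/(51867/932) = 932/51867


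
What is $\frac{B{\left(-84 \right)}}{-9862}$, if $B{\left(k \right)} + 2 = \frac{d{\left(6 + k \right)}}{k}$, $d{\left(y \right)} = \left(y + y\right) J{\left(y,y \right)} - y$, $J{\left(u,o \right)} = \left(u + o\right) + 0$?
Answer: $\frac{4097}{138068} \approx 0.029674$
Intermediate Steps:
$J{\left(u,o \right)} = o + u$ ($J{\left(u,o \right)} = \left(o + u\right) + 0 = o + u$)
$d{\left(y \right)} = - y + 4 y^{2}$ ($d{\left(y \right)} = \left(y + y\right) \left(y + y\right) - y = 2 y 2 y - y = 4 y^{2} - y = - y + 4 y^{2}$)
$B{\left(k \right)} = -2 + \frac{\left(6 + k\right) \left(23 + 4 k\right)}{k}$ ($B{\left(k \right)} = -2 + \frac{\left(6 + k\right) \left(-1 + 4 \left(6 + k\right)\right)}{k} = -2 + \frac{\left(6 + k\right) \left(-1 + \left(24 + 4 k\right)\right)}{k} = -2 + \frac{\left(6 + k\right) \left(23 + 4 k\right)}{k}$)
$\frac{B{\left(-84 \right)}}{-9862} = \frac{45 + 4 \left(-84\right) + \frac{138}{-84}}{-9862} = \left(45 - 336 + 138 \left(- \frac{1}{84}\right)\right) \left(- \frac{1}{9862}\right) = \left(45 - 336 - \frac{23}{14}\right) \left(- \frac{1}{9862}\right) = \left(- \frac{4097}{14}\right) \left(- \frac{1}{9862}\right) = \frac{4097}{138068}$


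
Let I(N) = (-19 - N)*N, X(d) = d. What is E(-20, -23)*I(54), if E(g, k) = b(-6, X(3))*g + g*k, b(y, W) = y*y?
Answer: 1024920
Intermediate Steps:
b(y, W) = y²
E(g, k) = 36*g + g*k (E(g, k) = (-6)²*g + g*k = 36*g + g*k)
I(N) = N*(-19 - N)
E(-20, -23)*I(54) = (-20*(36 - 23))*(-1*54*(19 + 54)) = (-20*13)*(-1*54*73) = -260*(-3942) = 1024920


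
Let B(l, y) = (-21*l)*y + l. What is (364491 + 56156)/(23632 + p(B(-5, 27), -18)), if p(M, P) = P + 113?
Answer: 420647/23727 ≈ 17.729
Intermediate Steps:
B(l, y) = l - 21*l*y (B(l, y) = -21*l*y + l = l - 21*l*y)
p(M, P) = 113 + P
(364491 + 56156)/(23632 + p(B(-5, 27), -18)) = (364491 + 56156)/(23632 + (113 - 18)) = 420647/(23632 + 95) = 420647/23727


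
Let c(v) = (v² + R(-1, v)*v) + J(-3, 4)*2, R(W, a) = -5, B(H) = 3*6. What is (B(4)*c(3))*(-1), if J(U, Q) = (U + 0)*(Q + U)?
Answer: 216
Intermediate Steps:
B(H) = 18
J(U, Q) = U*(Q + U)
c(v) = -6 + v² - 5*v (c(v) = (v² - 5*v) - 3*(4 - 3)*2 = (v² - 5*v) - 3*1*2 = (v² - 5*v) - 3*2 = (v² - 5*v) - 6 = -6 + v² - 5*v)
(B(4)*c(3))*(-1) = (18*(-6 + 3² - 5*3))*(-1) = (18*(-6 + 9 - 15))*(-1) = (18*(-12))*(-1) = -216*(-1) = 216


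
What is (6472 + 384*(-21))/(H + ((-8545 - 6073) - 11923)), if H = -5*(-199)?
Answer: 796/12773 ≈ 0.062319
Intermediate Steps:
H = 995
(6472 + 384*(-21))/(H + ((-8545 - 6073) - 11923)) = (6472 + 384*(-21))/(995 + ((-8545 - 6073) - 11923)) = (6472 - 8064)/(995 + (-14618 - 11923)) = -1592/(995 - 26541) = -1592/(-25546) = -1592*(-1/25546) = 796/12773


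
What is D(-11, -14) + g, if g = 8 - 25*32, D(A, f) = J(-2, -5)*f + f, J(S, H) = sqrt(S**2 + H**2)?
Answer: -806 - 14*sqrt(29) ≈ -881.39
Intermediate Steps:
J(S, H) = sqrt(H**2 + S**2)
D(A, f) = f + f*sqrt(29) (D(A, f) = sqrt((-5)**2 + (-2)**2)*f + f = sqrt(25 + 4)*f + f = sqrt(29)*f + f = f*sqrt(29) + f = f + f*sqrt(29))
g = -792 (g = 8 - 800 = -792)
D(-11, -14) + g = -14*(1 + sqrt(29)) - 792 = (-14 - 14*sqrt(29)) - 792 = -806 - 14*sqrt(29)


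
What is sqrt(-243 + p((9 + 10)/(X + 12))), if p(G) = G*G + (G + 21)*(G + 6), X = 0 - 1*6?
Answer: I*sqrt(103)/3 ≈ 3.383*I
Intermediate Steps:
X = -6 (X = 0 - 6 = -6)
p(G) = G**2 + (6 + G)*(21 + G) (p(G) = G**2 + (21 + G)*(6 + G) = G**2 + (6 + G)*(21 + G))
sqrt(-243 + p((9 + 10)/(X + 12))) = sqrt(-243 + (126 + 2*((9 + 10)/(-6 + 12))**2 + 27*((9 + 10)/(-6 + 12)))) = sqrt(-243 + (126 + 2*(19/6)**2 + 27*(19/6))) = sqrt(-243 + (126 + 2*(361/36) + 171/2)) = sqrt(-243 + (126 + 361/18 + 171/2)) = sqrt(-243 + 2084/9) = sqrt(-103/9) = I*sqrt(103)/3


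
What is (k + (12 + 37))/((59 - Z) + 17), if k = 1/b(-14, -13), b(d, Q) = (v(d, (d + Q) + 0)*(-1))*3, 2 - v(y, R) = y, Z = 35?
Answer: 2351/1968 ≈ 1.1946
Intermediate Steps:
v(y, R) = 2 - y
b(d, Q) = -6 + 3*d (b(d, Q) = ((2 - d)*(-1))*3 = (-2 + d)*3 = -6 + 3*d)
k = -1/48 (k = 1/(-6 + 3*(-14)) = 1/(-6 - 42) = 1/(-48) = -1/48 ≈ -0.020833)
(k + (12 + 37))/((59 - Z) + 17) = (-1/48 + (12 + 37))/((59 - 1*35) + 17) = (-1/48 + 49)/((59 - 35) + 17) = 2351/(48*(24 + 17)) = (2351/48)/41 = (2351/48)*(1/41) = 2351/1968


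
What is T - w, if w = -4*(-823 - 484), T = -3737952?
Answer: -3743180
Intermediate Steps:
w = 5228 (w = -4*(-1307) = 5228)
T - w = -3737952 - 1*5228 = -3737952 - 5228 = -3743180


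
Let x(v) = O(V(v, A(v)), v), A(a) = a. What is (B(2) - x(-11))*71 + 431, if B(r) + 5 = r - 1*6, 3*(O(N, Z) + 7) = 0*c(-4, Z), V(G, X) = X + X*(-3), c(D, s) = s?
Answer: 289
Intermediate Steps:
V(G, X) = -2*X (V(G, X) = X - 3*X = -2*X)
O(N, Z) = -7 (O(N, Z) = -7 + (0*Z)/3 = -7 + (1/3)*0 = -7 + 0 = -7)
B(r) = -11 + r (B(r) = -5 + (r - 1*6) = -5 + (r - 6) = -5 + (-6 + r) = -11 + r)
x(v) = -7
(B(2) - x(-11))*71 + 431 = ((-11 + 2) - 1*(-7))*71 + 431 = (-9 + 7)*71 + 431 = -2*71 + 431 = -142 + 431 = 289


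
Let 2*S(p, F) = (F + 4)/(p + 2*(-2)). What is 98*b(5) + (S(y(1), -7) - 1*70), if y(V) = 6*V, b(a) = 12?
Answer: 4421/4 ≈ 1105.3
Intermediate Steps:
S(p, F) = (4 + F)/(2*(-4 + p)) (S(p, F) = ((F + 4)/(p + 2*(-2)))/2 = ((4 + F)/(p - 4))/2 = ((4 + F)/(-4 + p))/2 = (4 + F)/(2*(-4 + p)))
98*b(5) + (S(y(1), -7) - 1*70) = 98*12 + ((4 - 7)/(2*(-4 + 6*1)) - 1*70) = 1176 + ((½)*(-3)/(-4 + 6) - 70) = 1176 + ((½)*(-3)/2 - 70) = 1176 + ((½)*(½)*(-3) - 70) = 1176 + (-¾ - 70) = 1176 - 283/4 = 4421/4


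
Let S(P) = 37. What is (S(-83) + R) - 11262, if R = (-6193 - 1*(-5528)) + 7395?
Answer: -4495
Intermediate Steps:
R = 6730 (R = (-6193 + 5528) + 7395 = -665 + 7395 = 6730)
(S(-83) + R) - 11262 = (37 + 6730) - 11262 = 6767 - 11262 = -4495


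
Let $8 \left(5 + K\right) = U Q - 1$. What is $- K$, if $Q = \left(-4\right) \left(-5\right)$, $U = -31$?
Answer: $\frac{661}{8} \approx 82.625$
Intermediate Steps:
$Q = 20$
$K = - \frac{661}{8}$ ($K = -5 + \frac{\left(-31\right) 20 - 1}{8} = -5 + \frac{-620 - 1}{8} = -5 + \frac{1}{8} \left(-621\right) = -5 - \frac{621}{8} = - \frac{661}{8} \approx -82.625$)
$- K = \left(-1\right) \left(- \frac{661}{8}\right) = \frac{661}{8}$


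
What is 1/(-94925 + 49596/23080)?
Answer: -5770/547704851 ≈ -1.0535e-5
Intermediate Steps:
1/(-94925 + 49596/23080) = 1/(-94925 + 49596*(1/23080)) = 1/(-94925 + 12399/5770) = 1/(-547704851/5770) = -5770/547704851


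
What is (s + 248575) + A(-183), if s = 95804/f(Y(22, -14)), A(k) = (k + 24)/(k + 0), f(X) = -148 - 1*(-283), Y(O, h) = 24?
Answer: 2052866324/8235 ≈ 2.4929e+5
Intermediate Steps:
f(X) = 135 (f(X) = -148 + 283 = 135)
A(k) = (24 + k)/k
s = 95804/135 ≈ 709.66
(s + 248575) + A(-183) = (95804/135 + 248575) + (24 - 183)/(-183) = 33653429/135 - 1/183*(-159) = 33653429/135 + 53/61 = 2052866324/8235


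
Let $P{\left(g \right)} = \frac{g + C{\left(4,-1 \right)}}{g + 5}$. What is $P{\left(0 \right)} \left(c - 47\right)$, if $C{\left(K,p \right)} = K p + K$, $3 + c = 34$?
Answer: $0$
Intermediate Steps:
$c = 31$ ($c = -3 + 34 = 31$)
$C{\left(K,p \right)} = K + K p$
$P{\left(g \right)} = \frac{g}{5 + g}$ ($P{\left(g \right)} = \frac{g + 4 \left(1 - 1\right)}{g + 5} = \frac{g + 4 \cdot 0}{5 + g} = \frac{g + 0}{5 + g} = \frac{g}{5 + g}$)
$P{\left(0 \right)} \left(c - 47\right) = \frac{0}{5 + 0} \left(31 - 47\right) = \frac{0}{5} \left(-16\right) = 0 \cdot \frac{1}{5} \left(-16\right) = 0 \left(-16\right) = 0$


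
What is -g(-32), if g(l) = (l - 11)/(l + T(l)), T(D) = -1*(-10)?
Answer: -43/22 ≈ -1.9545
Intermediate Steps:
T(D) = 10
g(l) = (-11 + l)/(10 + l) (g(l) = (l - 11)/(l + 10) = (-11 + l)/(10 + l))
-g(-32) = -(-11 - 32)/(10 - 32) = -(-43)/(-22) = -(-1)*(-43)/22 = -1*43/22 = -43/22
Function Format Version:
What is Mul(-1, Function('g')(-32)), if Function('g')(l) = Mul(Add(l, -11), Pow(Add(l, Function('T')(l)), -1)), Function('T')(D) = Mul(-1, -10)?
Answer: Rational(-43, 22) ≈ -1.9545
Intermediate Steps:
Function('T')(D) = 10
Function('g')(l) = Mul(Pow(Add(10, l), -1), Add(-11, l)) (Function('g')(l) = Mul(Add(l, -11), Pow(Add(l, 10), -1)) = Mul(Add(-11, l), Pow(Add(10, l), -1)) = Mul(Pow(Add(10, l), -1), Add(-11, l)))
Mul(-1, Function('g')(-32)) = Mul(-1, Mul(Pow(Add(10, -32), -1), Add(-11, -32))) = Mul(-1, Mul(Pow(-22, -1), -43)) = Mul(-1, Mul(Rational(-1, 22), -43)) = Mul(-1, Rational(43, 22)) = Rational(-43, 22)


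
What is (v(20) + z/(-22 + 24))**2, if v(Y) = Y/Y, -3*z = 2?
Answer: 4/9 ≈ 0.44444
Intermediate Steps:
z = -2/3 (z = -1/3*2 = -2/3 ≈ -0.66667)
v(Y) = 1
(v(20) + z/(-22 + 24))**2 = (1 - 2/(3*(-22 + 24)))**2 = (1 - 2/3/2)**2 = (1 - 2/3*1/2)**2 = (1 - 1/3)**2 = (2/3)**2 = 4/9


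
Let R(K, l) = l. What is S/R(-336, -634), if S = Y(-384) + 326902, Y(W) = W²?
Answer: -237179/317 ≈ -748.20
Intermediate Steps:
S = 474358 (S = (-384)² + 326902 = 147456 + 326902 = 474358)
S/R(-336, -634) = 474358/(-634) = 474358*(-1/634) = -237179/317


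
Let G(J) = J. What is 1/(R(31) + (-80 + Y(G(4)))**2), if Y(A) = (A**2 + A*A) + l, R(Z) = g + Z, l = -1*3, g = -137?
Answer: 1/2495 ≈ 0.00040080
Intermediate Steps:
l = -3
R(Z) = -137 + Z
Y(A) = -3 + 2*A**2 (Y(A) = (A**2 + A*A) - 3 = (A**2 + A**2) - 3 = 2*A**2 - 3 = -3 + 2*A**2)
1/(R(31) + (-80 + Y(G(4)))**2) = 1/((-137 + 31) + (-80 + (-3 + 2*4**2))**2) = 1/(-106 + (-80 + (-3 + 2*16))**2) = 1/(-106 + (-80 + (-3 + 32))**2) = 1/(-106 + (-80 + 29)**2) = 1/(-106 + (-51)**2) = 1/(-106 + 2601) = 1/2495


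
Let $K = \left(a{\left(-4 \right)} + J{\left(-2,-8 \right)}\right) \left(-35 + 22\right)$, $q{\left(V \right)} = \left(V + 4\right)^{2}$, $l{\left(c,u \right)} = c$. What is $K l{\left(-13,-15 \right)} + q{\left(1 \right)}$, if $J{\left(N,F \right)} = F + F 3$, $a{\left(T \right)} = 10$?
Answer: $-3693$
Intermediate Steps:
$J{\left(N,F \right)} = 4 F$ ($J{\left(N,F \right)} = F + 3 F = 4 F$)
$q{\left(V \right)} = \left(4 + V\right)^{2}$
$K = 286$ ($K = \left(10 + 4 \left(-8\right)\right) \left(-35 + 22\right) = \left(10 - 32\right) \left(-13\right) = \left(-22\right) \left(-13\right) = 286$)
$K l{\left(-13,-15 \right)} + q{\left(1 \right)} = 286 \left(-13\right) + \left(4 + 1\right)^{2} = -3718 + 5^{2} = -3718 + 25 = -3693$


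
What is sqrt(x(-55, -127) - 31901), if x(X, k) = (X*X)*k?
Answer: 2*I*sqrt(104019) ≈ 645.04*I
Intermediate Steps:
x(X, k) = k*X**2 (x(X, k) = X**2*k = k*X**2)
sqrt(x(-55, -127) - 31901) = sqrt(-127*(-55)**2 - 31901) = sqrt(-127*3025 - 31901) = sqrt(-384175 - 31901) = sqrt(-416076) = 2*I*sqrt(104019)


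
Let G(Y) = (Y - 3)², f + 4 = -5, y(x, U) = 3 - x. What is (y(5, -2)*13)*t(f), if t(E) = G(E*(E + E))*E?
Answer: 5915754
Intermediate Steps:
f = -9 (f = -4 - 5 = -9)
G(Y) = (-3 + Y)²
t(E) = E*(-3 + 2*E²)² (t(E) = (-3 + E*(E + E))²*E = (-3 + E*(2*E))²*E = (-3 + 2*E²)²*E = E*(-3 + 2*E²)²)
(y(5, -2)*13)*t(f) = ((3 - 1*5)*13)*(-9*(-3 + 2*(-9)²)²) = ((3 - 5)*13)*(-9*(-3 + 2*81)²) = (-2*13)*(-9*(-3 + 162)²) = -(-234)*159² = -(-234)*25281 = -26*(-227529) = 5915754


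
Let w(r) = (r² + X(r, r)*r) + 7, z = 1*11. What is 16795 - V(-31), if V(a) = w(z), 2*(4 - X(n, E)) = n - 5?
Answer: 16656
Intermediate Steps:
X(n, E) = 13/2 - n/2 (X(n, E) = 4 - (n - 5)/2 = 4 - (-5 + n)/2 = 4 + (5/2 - n/2) = 13/2 - n/2)
z = 11
w(r) = 7 + r² + r*(13/2 - r/2) (w(r) = (r² + (13/2 - r/2)*r) + 7 = (r² + r*(13/2 - r/2)) + 7 = 7 + r² + r*(13/2 - r/2))
V(a) = 139 (V(a) = 7 + (½)*11² + (13/2)*11 = 7 + (½)*121 + 143/2 = 7 + 121/2 + 143/2 = 139)
16795 - V(-31) = 16795 - 1*139 = 16795 - 139 = 16656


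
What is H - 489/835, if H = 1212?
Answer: 1011531/835 ≈ 1211.4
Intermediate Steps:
H - 489/835 = 1212 - 489/835 = 1011531/835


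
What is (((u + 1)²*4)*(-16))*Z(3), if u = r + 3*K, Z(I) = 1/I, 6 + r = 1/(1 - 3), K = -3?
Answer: -13456/3 ≈ -4485.3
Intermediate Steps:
r = -13/2 (r = -6 + 1/(1 - 3) = -6 + 1/(-2) = -6 - ½ = -13/2 ≈ -6.5000)
Z(I) = 1/I
u = -31/2 (u = -13/2 + 3*(-3) = -13/2 - 9 = -31/2 ≈ -15.500)
(((u + 1)²*4)*(-16))*Z(3) = (((-31/2 + 1)²*4)*(-16))/3 = (((-29/2)²*4)*(-16))*(⅓) = (((841/4)*4)*(-16))*(⅓) = (841*(-16))*(⅓) = -13456*⅓ = -13456/3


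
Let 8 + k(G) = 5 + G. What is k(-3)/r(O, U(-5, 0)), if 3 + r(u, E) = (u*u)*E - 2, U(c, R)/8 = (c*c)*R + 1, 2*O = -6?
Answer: -6/67 ≈ -0.089552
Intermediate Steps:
k(G) = -3 + G (k(G) = -8 + (5 + G) = -3 + G)
O = -3 (O = (1/2)*(-6) = -3)
U(c, R) = 8 + 8*R*c**2 (U(c, R) = 8*((c*c)*R + 1) = 8*(c**2*R + 1) = 8*(R*c**2 + 1) = 8*(1 + R*c**2) = 8 + 8*R*c**2)
r(u, E) = -5 + E*u**2 (r(u, E) = -3 + ((u*u)*E - 2) = -3 + (u**2*E - 2) = -3 + (E*u**2 - 2) = -3 + (-2 + E*u**2) = -5 + E*u**2)
k(-3)/r(O, U(-5, 0)) = (-3 - 3)/(-5 + (8 + 8*0*(-5)**2)*(-3)**2) = -6/(-5 + (8 + 8*0*25)*9) = -6/(-5 + (8 + 0)*9) = -6/(-5 + 8*9) = -6/(-5 + 72) = -6/67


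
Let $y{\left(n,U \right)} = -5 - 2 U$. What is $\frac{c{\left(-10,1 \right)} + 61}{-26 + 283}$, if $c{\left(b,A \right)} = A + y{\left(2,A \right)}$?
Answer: $\frac{55}{257} \approx 0.21401$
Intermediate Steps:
$c{\left(b,A \right)} = -5 - A$ ($c{\left(b,A \right)} = A - \left(5 + 2 A\right) = -5 - A$)
$\frac{c{\left(-10,1 \right)} + 61}{-26 + 283} = \frac{\left(-5 - 1\right) + 61}{-26 + 283} = \frac{\left(-5 - 1\right) + 61}{257} = \left(-6 + 61\right) \frac{1}{257} = 55 \cdot \frac{1}{257} = \frac{55}{257}$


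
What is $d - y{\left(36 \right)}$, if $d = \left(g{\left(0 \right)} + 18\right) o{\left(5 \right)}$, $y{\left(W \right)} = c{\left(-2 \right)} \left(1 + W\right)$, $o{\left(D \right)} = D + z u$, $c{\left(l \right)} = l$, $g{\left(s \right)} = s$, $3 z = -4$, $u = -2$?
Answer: $212$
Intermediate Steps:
$z = - \frac{4}{3}$ ($z = \frac{1}{3} \left(-4\right) = - \frac{4}{3} \approx -1.3333$)
$o{\left(D \right)} = \frac{8}{3} + D$ ($o{\left(D \right)} = D - - \frac{8}{3} = D + \frac{8}{3} = \frac{8}{3} + D$)
$y{\left(W \right)} = -2 - 2 W$ ($y{\left(W \right)} = - 2 \left(1 + W\right) = -2 - 2 W$)
$d = 138$ ($d = \left(0 + 18\right) \left(\frac{8}{3} + 5\right) = 18 \cdot \frac{23}{3} = 138$)
$d - y{\left(36 \right)} = 138 - \left(-2 - 72\right) = 138 - -74 = 138 + 74 = 212$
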